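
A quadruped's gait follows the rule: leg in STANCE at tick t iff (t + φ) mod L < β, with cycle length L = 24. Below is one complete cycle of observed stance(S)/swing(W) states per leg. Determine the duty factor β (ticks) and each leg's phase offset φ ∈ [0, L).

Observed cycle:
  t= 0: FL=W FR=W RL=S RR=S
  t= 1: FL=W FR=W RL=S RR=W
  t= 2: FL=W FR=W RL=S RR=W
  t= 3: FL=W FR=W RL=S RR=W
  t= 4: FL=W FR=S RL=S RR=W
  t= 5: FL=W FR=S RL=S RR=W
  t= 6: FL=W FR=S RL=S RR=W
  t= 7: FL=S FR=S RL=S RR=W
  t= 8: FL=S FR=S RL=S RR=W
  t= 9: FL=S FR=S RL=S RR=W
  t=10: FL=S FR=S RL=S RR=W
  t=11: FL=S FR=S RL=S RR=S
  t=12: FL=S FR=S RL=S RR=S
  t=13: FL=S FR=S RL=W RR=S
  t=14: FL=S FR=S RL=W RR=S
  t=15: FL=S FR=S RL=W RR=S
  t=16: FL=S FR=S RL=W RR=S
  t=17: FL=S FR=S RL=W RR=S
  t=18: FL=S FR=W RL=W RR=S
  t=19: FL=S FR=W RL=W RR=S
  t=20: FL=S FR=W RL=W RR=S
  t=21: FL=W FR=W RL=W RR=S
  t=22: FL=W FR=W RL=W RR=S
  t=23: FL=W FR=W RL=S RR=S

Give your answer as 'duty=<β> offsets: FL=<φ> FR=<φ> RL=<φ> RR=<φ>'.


duty β = stance ticks per leg = 14
FL: stance ticks = 14; W→S at t=7 → φ=17
FR: stance ticks = 14; W→S at t=4 → φ=20
RL: stance ticks = 14; W→S at t=23 → φ=1
RR: stance ticks = 14; W→S at t=11 → φ=13

duty=14 offsets: FL=17 FR=20 RL=1 RR=13


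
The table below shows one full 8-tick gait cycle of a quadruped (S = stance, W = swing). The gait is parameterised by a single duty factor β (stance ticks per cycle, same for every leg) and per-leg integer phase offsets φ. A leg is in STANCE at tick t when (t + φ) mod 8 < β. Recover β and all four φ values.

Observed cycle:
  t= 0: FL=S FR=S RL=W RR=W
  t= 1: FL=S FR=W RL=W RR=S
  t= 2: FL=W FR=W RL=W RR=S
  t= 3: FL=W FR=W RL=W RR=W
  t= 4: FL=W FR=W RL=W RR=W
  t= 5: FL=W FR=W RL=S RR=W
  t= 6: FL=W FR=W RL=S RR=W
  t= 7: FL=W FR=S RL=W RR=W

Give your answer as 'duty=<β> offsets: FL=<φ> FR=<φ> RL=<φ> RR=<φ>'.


duty β = stance ticks per leg = 2
FL: stance ticks = 2; W→S at t=0 → φ=0
FR: stance ticks = 2; W→S at t=7 → φ=1
RL: stance ticks = 2; W→S at t=5 → φ=3
RR: stance ticks = 2; W→S at t=1 → φ=7

duty=2 offsets: FL=0 FR=1 RL=3 RR=7


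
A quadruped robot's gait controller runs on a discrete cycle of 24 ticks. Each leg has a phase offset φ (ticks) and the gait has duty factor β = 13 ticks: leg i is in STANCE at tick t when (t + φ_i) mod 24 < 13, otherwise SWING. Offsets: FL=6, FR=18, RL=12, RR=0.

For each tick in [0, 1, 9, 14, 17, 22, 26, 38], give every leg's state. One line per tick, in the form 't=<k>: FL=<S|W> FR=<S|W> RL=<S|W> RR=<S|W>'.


t=0: phase=(6,18,12,0) vs β=13 → FL=S FR=W RL=S RR=S
t=1: phase=(7,19,13,1) vs β=13 → FL=S FR=W RL=W RR=S
t=9: phase=(15,3,21,9) vs β=13 → FL=W FR=S RL=W RR=S
t=14: phase=(20,8,2,14) vs β=13 → FL=W FR=S RL=S RR=W
t=17: phase=(23,11,5,17) vs β=13 → FL=W FR=S RL=S RR=W
t=22: phase=(4,16,10,22) vs β=13 → FL=S FR=W RL=S RR=W
t=26: phase=(8,20,14,2) vs β=13 → FL=S FR=W RL=W RR=S
t=38: phase=(20,8,2,14) vs β=13 → FL=W FR=S RL=S RR=W

t=0: FL=S FR=W RL=S RR=S
t=1: FL=S FR=W RL=W RR=S
t=9: FL=W FR=S RL=W RR=S
t=14: FL=W FR=S RL=S RR=W
t=17: FL=W FR=S RL=S RR=W
t=22: FL=S FR=W RL=S RR=W
t=26: FL=S FR=W RL=W RR=S
t=38: FL=W FR=S RL=S RR=W


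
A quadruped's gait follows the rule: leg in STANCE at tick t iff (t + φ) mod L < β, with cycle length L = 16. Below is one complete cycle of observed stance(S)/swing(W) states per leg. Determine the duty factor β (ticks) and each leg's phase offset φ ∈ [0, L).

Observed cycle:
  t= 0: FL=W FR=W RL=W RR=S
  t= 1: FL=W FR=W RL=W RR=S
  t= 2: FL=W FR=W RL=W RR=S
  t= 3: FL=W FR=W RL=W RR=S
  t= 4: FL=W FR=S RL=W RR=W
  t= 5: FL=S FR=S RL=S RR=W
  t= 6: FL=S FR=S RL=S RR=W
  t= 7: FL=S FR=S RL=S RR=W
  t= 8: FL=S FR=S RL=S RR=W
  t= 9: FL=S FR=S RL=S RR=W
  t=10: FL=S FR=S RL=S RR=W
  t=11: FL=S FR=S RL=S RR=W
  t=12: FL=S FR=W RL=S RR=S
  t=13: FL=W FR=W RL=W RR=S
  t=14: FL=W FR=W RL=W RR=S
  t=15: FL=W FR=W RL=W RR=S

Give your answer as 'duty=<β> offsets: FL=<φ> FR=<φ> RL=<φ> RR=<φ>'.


duty β = stance ticks per leg = 8
FL: stance ticks = 8; W→S at t=5 → φ=11
FR: stance ticks = 8; W→S at t=4 → φ=12
RL: stance ticks = 8; W→S at t=5 → φ=11
RR: stance ticks = 8; W→S at t=12 → φ=4

duty=8 offsets: FL=11 FR=12 RL=11 RR=4


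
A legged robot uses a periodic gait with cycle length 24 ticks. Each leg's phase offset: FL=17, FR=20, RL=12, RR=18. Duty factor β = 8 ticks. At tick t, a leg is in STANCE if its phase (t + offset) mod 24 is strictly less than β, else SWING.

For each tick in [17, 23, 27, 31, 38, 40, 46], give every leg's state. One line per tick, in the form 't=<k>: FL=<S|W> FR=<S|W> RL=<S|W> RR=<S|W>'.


t=17: FL=W FR=W RL=S RR=W
t=23: FL=W FR=W RL=W RR=W
t=27: FL=W FR=W RL=W RR=W
t=31: FL=S FR=S RL=W RR=S
t=38: FL=S FR=W RL=S RR=W
t=40: FL=W FR=W RL=S RR=W
t=46: FL=W FR=W RL=W RR=W

t=17: phase=(10,13,5,11) vs β=8 → FL=W FR=W RL=S RR=W
t=23: phase=(16,19,11,17) vs β=8 → FL=W FR=W RL=W RR=W
t=27: phase=(20,23,15,21) vs β=8 → FL=W FR=W RL=W RR=W
t=31: phase=(0,3,19,1) vs β=8 → FL=S FR=S RL=W RR=S
t=38: phase=(7,10,2,8) vs β=8 → FL=S FR=W RL=S RR=W
t=40: phase=(9,12,4,10) vs β=8 → FL=W FR=W RL=S RR=W
t=46: phase=(15,18,10,16) vs β=8 → FL=W FR=W RL=W RR=W


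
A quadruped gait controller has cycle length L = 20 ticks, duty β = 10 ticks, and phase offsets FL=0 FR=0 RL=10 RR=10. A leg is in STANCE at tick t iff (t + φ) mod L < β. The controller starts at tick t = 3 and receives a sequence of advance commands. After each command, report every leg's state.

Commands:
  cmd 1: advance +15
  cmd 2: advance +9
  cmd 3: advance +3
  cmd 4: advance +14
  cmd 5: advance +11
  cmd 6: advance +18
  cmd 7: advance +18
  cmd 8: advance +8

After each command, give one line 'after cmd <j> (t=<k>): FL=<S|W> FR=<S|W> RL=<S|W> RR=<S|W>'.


start t=3: FL=S FR=S RL=W RR=W
cmd 1: advance +15 → t=18, phase=(18,18,8,8) → FL=W FR=W RL=S RR=S
cmd 2: advance +9 → t=27, phase=(7,7,17,17) → FL=S FR=S RL=W RR=W
cmd 3: advance +3 → t=30, phase=(10,10,0,0) → FL=W FR=W RL=S RR=S
cmd 4: advance +14 → t=44, phase=(4,4,14,14) → FL=S FR=S RL=W RR=W
cmd 5: advance +11 → t=55, phase=(15,15,5,5) → FL=W FR=W RL=S RR=S
cmd 6: advance +18 → t=73, phase=(13,13,3,3) → FL=W FR=W RL=S RR=S
cmd 7: advance +18 → t=91, phase=(11,11,1,1) → FL=W FR=W RL=S RR=S
cmd 8: advance +8 → t=99, phase=(19,19,9,9) → FL=W FR=W RL=S RR=S

after cmd 1 (t=18): FL=W FR=W RL=S RR=S
after cmd 2 (t=27): FL=S FR=S RL=W RR=W
after cmd 3 (t=30): FL=W FR=W RL=S RR=S
after cmd 4 (t=44): FL=S FR=S RL=W RR=W
after cmd 5 (t=55): FL=W FR=W RL=S RR=S
after cmd 6 (t=73): FL=W FR=W RL=S RR=S
after cmd 7 (t=91): FL=W FR=W RL=S RR=S
after cmd 8 (t=99): FL=W FR=W RL=S RR=S


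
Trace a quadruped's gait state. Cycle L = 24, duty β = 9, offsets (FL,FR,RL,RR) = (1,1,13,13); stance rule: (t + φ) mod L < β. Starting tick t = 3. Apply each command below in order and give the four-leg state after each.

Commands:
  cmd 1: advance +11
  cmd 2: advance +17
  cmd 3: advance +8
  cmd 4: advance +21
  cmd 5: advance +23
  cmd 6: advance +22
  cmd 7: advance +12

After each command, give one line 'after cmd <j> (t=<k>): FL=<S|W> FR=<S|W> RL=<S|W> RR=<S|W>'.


start t=3: FL=S FR=S RL=W RR=W
cmd 1: advance +11 → t=14, phase=(15,15,3,3) → FL=W FR=W RL=S RR=S
cmd 2: advance +17 → t=31, phase=(8,8,20,20) → FL=S FR=S RL=W RR=W
cmd 3: advance +8 → t=39, phase=(16,16,4,4) → FL=W FR=W RL=S RR=S
cmd 4: advance +21 → t=60, phase=(13,13,1,1) → FL=W FR=W RL=S RR=S
cmd 5: advance +23 → t=83, phase=(12,12,0,0) → FL=W FR=W RL=S RR=S
cmd 6: advance +22 → t=105, phase=(10,10,22,22) → FL=W FR=W RL=W RR=W
cmd 7: advance +12 → t=117, phase=(22,22,10,10) → FL=W FR=W RL=W RR=W

after cmd 1 (t=14): FL=W FR=W RL=S RR=S
after cmd 2 (t=31): FL=S FR=S RL=W RR=W
after cmd 3 (t=39): FL=W FR=W RL=S RR=S
after cmd 4 (t=60): FL=W FR=W RL=S RR=S
after cmd 5 (t=83): FL=W FR=W RL=S RR=S
after cmd 6 (t=105): FL=W FR=W RL=W RR=W
after cmd 7 (t=117): FL=W FR=W RL=W RR=W


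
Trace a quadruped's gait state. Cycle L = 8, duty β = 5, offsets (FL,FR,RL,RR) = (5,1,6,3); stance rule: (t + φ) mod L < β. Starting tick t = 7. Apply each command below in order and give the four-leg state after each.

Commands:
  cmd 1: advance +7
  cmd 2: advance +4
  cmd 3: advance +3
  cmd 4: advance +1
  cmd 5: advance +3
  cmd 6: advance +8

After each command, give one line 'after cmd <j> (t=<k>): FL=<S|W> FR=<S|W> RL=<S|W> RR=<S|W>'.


start t=7: FL=S FR=S RL=W RR=S
cmd 1: advance +7 → t=14, phase=(3,7,4,1) → FL=S FR=W RL=S RR=S
cmd 2: advance +4 → t=18, phase=(7,3,0,5) → FL=W FR=S RL=S RR=W
cmd 3: advance +3 → t=21, phase=(2,6,3,0) → FL=S FR=W RL=S RR=S
cmd 4: advance +1 → t=22, phase=(3,7,4,1) → FL=S FR=W RL=S RR=S
cmd 5: advance +3 → t=25, phase=(6,2,7,4) → FL=W FR=S RL=W RR=S
cmd 6: advance +8 → t=33, phase=(6,2,7,4) → FL=W FR=S RL=W RR=S

after cmd 1 (t=14): FL=S FR=W RL=S RR=S
after cmd 2 (t=18): FL=W FR=S RL=S RR=W
after cmd 3 (t=21): FL=S FR=W RL=S RR=S
after cmd 4 (t=22): FL=S FR=W RL=S RR=S
after cmd 5 (t=25): FL=W FR=S RL=W RR=S
after cmd 6 (t=33): FL=W FR=S RL=W RR=S


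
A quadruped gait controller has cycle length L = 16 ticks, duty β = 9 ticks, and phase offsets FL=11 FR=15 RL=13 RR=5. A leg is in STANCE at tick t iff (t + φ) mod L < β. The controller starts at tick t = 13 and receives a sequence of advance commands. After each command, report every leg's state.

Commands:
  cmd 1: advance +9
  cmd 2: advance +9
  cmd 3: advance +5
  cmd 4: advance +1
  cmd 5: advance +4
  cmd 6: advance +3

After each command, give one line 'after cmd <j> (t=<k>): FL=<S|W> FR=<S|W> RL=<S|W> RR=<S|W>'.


start t=13: FL=S FR=W RL=W RR=S
cmd 1: advance +9 → t=22, phase=(1,5,3,11) → FL=S FR=S RL=S RR=W
cmd 2: advance +9 → t=31, phase=(10,14,12,4) → FL=W FR=W RL=W RR=S
cmd 3: advance +5 → t=36, phase=(15,3,1,9) → FL=W FR=S RL=S RR=W
cmd 4: advance +1 → t=37, phase=(0,4,2,10) → FL=S FR=S RL=S RR=W
cmd 5: advance +4 → t=41, phase=(4,8,6,14) → FL=S FR=S RL=S RR=W
cmd 6: advance +3 → t=44, phase=(7,11,9,1) → FL=S FR=W RL=W RR=S

after cmd 1 (t=22): FL=S FR=S RL=S RR=W
after cmd 2 (t=31): FL=W FR=W RL=W RR=S
after cmd 3 (t=36): FL=W FR=S RL=S RR=W
after cmd 4 (t=37): FL=S FR=S RL=S RR=W
after cmd 5 (t=41): FL=S FR=S RL=S RR=W
after cmd 6 (t=44): FL=S FR=W RL=W RR=S


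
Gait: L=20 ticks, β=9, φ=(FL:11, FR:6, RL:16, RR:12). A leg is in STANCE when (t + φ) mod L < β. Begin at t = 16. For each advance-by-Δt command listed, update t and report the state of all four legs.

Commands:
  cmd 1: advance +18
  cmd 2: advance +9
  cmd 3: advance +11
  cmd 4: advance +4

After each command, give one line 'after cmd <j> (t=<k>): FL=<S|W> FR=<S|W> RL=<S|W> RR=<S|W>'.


start t=16: FL=S FR=S RL=W RR=S
cmd 1: advance +18 → t=34, phase=(5,0,10,6) → FL=S FR=S RL=W RR=S
cmd 2: advance +9 → t=43, phase=(14,9,19,15) → FL=W FR=W RL=W RR=W
cmd 3: advance +11 → t=54, phase=(5,0,10,6) → FL=S FR=S RL=W RR=S
cmd 4: advance +4 → t=58, phase=(9,4,14,10) → FL=W FR=S RL=W RR=W

after cmd 1 (t=34): FL=S FR=S RL=W RR=S
after cmd 2 (t=43): FL=W FR=W RL=W RR=W
after cmd 3 (t=54): FL=S FR=S RL=W RR=S
after cmd 4 (t=58): FL=W FR=S RL=W RR=W


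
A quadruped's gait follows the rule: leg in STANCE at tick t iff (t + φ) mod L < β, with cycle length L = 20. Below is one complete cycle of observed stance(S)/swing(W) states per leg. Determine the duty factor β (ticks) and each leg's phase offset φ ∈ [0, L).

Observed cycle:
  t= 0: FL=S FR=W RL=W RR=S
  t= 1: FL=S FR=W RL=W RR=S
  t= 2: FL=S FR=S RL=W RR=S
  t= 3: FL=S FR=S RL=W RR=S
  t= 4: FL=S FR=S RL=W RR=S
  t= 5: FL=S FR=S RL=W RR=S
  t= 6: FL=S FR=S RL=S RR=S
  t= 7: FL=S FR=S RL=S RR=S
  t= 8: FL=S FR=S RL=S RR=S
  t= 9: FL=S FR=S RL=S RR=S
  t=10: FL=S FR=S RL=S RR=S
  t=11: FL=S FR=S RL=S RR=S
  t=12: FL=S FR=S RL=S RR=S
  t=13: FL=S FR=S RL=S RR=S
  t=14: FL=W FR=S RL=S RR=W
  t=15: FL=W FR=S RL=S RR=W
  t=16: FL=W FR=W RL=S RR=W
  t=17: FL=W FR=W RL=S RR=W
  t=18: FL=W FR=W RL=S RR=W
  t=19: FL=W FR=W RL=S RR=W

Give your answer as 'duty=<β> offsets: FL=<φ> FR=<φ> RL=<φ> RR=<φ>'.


duty=14 offsets: FL=0 FR=18 RL=14 RR=0

duty β = stance ticks per leg = 14
FL: stance ticks = 14; W→S at t=0 → φ=0
FR: stance ticks = 14; W→S at t=2 → φ=18
RL: stance ticks = 14; W→S at t=6 → φ=14
RR: stance ticks = 14; W→S at t=0 → φ=0


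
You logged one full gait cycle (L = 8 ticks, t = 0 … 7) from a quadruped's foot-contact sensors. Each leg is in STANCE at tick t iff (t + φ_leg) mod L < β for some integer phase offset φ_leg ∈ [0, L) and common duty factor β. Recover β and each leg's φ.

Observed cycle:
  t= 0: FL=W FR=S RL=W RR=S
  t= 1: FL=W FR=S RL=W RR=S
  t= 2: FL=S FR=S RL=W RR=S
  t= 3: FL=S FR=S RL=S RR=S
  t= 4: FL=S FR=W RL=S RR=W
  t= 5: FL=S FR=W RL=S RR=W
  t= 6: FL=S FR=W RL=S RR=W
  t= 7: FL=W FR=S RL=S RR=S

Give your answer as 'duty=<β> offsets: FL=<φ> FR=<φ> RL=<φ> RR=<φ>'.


duty β = stance ticks per leg = 5
FL: stance ticks = 5; W→S at t=2 → φ=6
FR: stance ticks = 5; W→S at t=7 → φ=1
RL: stance ticks = 5; W→S at t=3 → φ=5
RR: stance ticks = 5; W→S at t=7 → φ=1

duty=5 offsets: FL=6 FR=1 RL=5 RR=1


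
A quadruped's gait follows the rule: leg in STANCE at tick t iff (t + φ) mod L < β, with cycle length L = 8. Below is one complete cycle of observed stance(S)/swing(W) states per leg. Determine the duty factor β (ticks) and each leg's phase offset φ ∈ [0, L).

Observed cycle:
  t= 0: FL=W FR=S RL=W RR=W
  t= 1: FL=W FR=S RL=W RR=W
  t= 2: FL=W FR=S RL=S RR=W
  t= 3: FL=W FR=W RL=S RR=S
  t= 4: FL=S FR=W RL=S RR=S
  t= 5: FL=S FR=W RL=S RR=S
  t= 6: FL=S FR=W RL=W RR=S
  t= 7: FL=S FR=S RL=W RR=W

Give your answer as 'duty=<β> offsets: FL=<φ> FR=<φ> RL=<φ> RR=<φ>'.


duty β = stance ticks per leg = 4
FL: stance ticks = 4; W→S at t=4 → φ=4
FR: stance ticks = 4; W→S at t=7 → φ=1
RL: stance ticks = 4; W→S at t=2 → φ=6
RR: stance ticks = 4; W→S at t=3 → φ=5

duty=4 offsets: FL=4 FR=1 RL=6 RR=5


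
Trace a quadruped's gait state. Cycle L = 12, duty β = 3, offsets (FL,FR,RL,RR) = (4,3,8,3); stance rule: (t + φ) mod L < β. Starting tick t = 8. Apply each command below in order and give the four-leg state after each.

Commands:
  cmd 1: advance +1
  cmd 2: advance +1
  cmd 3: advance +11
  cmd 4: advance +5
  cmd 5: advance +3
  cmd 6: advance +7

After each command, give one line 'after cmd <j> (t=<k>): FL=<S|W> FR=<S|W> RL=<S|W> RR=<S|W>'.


after cmd 1 (t=9): FL=S FR=S RL=W RR=S
after cmd 2 (t=10): FL=S FR=S RL=W RR=S
after cmd 3 (t=21): FL=S FR=S RL=W RR=S
after cmd 4 (t=26): FL=W FR=W RL=W RR=W
after cmd 5 (t=29): FL=W FR=W RL=S RR=W
after cmd 6 (t=36): FL=W FR=W RL=W RR=W

start t=8: FL=S FR=W RL=W RR=W
cmd 1: advance +1 → t=9, phase=(1,0,5,0) → FL=S FR=S RL=W RR=S
cmd 2: advance +1 → t=10, phase=(2,1,6,1) → FL=S FR=S RL=W RR=S
cmd 3: advance +11 → t=21, phase=(1,0,5,0) → FL=S FR=S RL=W RR=S
cmd 4: advance +5 → t=26, phase=(6,5,10,5) → FL=W FR=W RL=W RR=W
cmd 5: advance +3 → t=29, phase=(9,8,1,8) → FL=W FR=W RL=S RR=W
cmd 6: advance +7 → t=36, phase=(4,3,8,3) → FL=W FR=W RL=W RR=W


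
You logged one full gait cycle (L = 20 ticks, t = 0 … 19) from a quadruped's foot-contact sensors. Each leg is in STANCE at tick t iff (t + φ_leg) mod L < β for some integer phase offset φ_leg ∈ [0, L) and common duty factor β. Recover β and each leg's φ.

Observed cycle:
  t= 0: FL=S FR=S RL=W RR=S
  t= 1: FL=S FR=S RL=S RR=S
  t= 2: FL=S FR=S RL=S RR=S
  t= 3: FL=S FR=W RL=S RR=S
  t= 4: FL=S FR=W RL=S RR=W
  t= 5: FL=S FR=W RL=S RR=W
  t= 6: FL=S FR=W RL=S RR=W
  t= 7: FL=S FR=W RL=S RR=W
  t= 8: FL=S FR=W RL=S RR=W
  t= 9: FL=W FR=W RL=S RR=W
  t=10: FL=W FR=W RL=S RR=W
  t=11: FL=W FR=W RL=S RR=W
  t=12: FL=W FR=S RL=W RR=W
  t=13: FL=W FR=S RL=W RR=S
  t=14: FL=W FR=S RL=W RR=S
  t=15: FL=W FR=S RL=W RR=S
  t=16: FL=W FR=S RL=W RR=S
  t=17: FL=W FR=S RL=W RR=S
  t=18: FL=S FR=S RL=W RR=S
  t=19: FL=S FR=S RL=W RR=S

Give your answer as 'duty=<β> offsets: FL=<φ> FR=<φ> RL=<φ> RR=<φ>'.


duty=11 offsets: FL=2 FR=8 RL=19 RR=7

duty β = stance ticks per leg = 11
FL: stance ticks = 11; W→S at t=18 → φ=2
FR: stance ticks = 11; W→S at t=12 → φ=8
RL: stance ticks = 11; W→S at t=1 → φ=19
RR: stance ticks = 11; W→S at t=13 → φ=7


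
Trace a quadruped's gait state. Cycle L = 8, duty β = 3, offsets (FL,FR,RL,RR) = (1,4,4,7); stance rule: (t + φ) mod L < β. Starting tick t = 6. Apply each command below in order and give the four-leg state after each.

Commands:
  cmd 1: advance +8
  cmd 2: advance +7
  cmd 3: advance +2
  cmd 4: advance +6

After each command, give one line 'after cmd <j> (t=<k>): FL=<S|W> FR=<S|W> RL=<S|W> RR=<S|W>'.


start t=6: FL=W FR=S RL=S RR=W
cmd 1: advance +8 → t=14, phase=(7,2,2,5) → FL=W FR=S RL=S RR=W
cmd 2: advance +7 → t=21, phase=(6,1,1,4) → FL=W FR=S RL=S RR=W
cmd 3: advance +2 → t=23, phase=(0,3,3,6) → FL=S FR=W RL=W RR=W
cmd 4: advance +6 → t=29, phase=(6,1,1,4) → FL=W FR=S RL=S RR=W

after cmd 1 (t=14): FL=W FR=S RL=S RR=W
after cmd 2 (t=21): FL=W FR=S RL=S RR=W
after cmd 3 (t=23): FL=S FR=W RL=W RR=W
after cmd 4 (t=29): FL=W FR=S RL=S RR=W


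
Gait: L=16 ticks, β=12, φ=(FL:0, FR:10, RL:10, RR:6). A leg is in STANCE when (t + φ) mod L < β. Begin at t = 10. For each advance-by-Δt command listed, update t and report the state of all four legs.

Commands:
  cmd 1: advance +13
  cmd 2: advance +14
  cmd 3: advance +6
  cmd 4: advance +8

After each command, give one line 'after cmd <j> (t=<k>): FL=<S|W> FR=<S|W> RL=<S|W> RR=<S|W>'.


start t=10: FL=S FR=S RL=S RR=S
cmd 1: advance +13 → t=23, phase=(7,1,1,13) → FL=S FR=S RL=S RR=W
cmd 2: advance +14 → t=37, phase=(5,15,15,11) → FL=S FR=W RL=W RR=S
cmd 3: advance +6 → t=43, phase=(11,5,5,1) → FL=S FR=S RL=S RR=S
cmd 4: advance +8 → t=51, phase=(3,13,13,9) → FL=S FR=W RL=W RR=S

after cmd 1 (t=23): FL=S FR=S RL=S RR=W
after cmd 2 (t=37): FL=S FR=W RL=W RR=S
after cmd 3 (t=43): FL=S FR=S RL=S RR=S
after cmd 4 (t=51): FL=S FR=W RL=W RR=S


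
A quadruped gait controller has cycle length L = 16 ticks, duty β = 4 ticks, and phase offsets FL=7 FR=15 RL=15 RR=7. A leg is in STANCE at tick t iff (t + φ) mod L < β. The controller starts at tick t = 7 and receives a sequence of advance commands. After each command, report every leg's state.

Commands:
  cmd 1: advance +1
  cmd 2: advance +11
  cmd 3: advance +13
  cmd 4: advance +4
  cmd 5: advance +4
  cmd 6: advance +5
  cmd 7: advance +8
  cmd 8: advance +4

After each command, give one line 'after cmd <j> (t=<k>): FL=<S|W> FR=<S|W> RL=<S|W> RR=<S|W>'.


after cmd 1 (t=8): FL=W FR=W RL=W RR=W
after cmd 2 (t=19): FL=W FR=S RL=S RR=W
after cmd 3 (t=32): FL=W FR=W RL=W RR=W
after cmd 4 (t=36): FL=W FR=S RL=S RR=W
after cmd 5 (t=40): FL=W FR=W RL=W RR=W
after cmd 6 (t=45): FL=W FR=W RL=W RR=W
after cmd 7 (t=53): FL=W FR=W RL=W RR=W
after cmd 8 (t=57): FL=S FR=W RL=W RR=S

start t=7: FL=W FR=W RL=W RR=W
cmd 1: advance +1 → t=8, phase=(15,7,7,15) → FL=W FR=W RL=W RR=W
cmd 2: advance +11 → t=19, phase=(10,2,2,10) → FL=W FR=S RL=S RR=W
cmd 3: advance +13 → t=32, phase=(7,15,15,7) → FL=W FR=W RL=W RR=W
cmd 4: advance +4 → t=36, phase=(11,3,3,11) → FL=W FR=S RL=S RR=W
cmd 5: advance +4 → t=40, phase=(15,7,7,15) → FL=W FR=W RL=W RR=W
cmd 6: advance +5 → t=45, phase=(4,12,12,4) → FL=W FR=W RL=W RR=W
cmd 7: advance +8 → t=53, phase=(12,4,4,12) → FL=W FR=W RL=W RR=W
cmd 8: advance +4 → t=57, phase=(0,8,8,0) → FL=S FR=W RL=W RR=S


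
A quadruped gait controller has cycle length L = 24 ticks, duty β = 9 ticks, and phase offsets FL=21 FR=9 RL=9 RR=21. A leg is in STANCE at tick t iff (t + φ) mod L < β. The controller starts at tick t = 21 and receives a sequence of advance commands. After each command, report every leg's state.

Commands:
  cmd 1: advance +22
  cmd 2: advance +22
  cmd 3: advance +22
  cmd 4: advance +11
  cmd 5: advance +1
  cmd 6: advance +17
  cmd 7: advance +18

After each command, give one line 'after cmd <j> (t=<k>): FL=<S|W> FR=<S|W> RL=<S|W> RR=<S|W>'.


after cmd 1 (t=43): FL=W FR=S RL=S RR=W
after cmd 2 (t=65): FL=W FR=S RL=S RR=W
after cmd 3 (t=87): FL=W FR=S RL=S RR=W
after cmd 4 (t=98): FL=W FR=W RL=W RR=W
after cmd 5 (t=99): FL=S FR=W RL=W RR=S
after cmd 6 (t=116): FL=W FR=S RL=S RR=W
after cmd 7 (t=134): FL=W FR=W RL=W RR=W

start t=21: FL=W FR=S RL=S RR=W
cmd 1: advance +22 → t=43, phase=(16,4,4,16) → FL=W FR=S RL=S RR=W
cmd 2: advance +22 → t=65, phase=(14,2,2,14) → FL=W FR=S RL=S RR=W
cmd 3: advance +22 → t=87, phase=(12,0,0,12) → FL=W FR=S RL=S RR=W
cmd 4: advance +11 → t=98, phase=(23,11,11,23) → FL=W FR=W RL=W RR=W
cmd 5: advance +1 → t=99, phase=(0,12,12,0) → FL=S FR=W RL=W RR=S
cmd 6: advance +17 → t=116, phase=(17,5,5,17) → FL=W FR=S RL=S RR=W
cmd 7: advance +18 → t=134, phase=(11,23,23,11) → FL=W FR=W RL=W RR=W


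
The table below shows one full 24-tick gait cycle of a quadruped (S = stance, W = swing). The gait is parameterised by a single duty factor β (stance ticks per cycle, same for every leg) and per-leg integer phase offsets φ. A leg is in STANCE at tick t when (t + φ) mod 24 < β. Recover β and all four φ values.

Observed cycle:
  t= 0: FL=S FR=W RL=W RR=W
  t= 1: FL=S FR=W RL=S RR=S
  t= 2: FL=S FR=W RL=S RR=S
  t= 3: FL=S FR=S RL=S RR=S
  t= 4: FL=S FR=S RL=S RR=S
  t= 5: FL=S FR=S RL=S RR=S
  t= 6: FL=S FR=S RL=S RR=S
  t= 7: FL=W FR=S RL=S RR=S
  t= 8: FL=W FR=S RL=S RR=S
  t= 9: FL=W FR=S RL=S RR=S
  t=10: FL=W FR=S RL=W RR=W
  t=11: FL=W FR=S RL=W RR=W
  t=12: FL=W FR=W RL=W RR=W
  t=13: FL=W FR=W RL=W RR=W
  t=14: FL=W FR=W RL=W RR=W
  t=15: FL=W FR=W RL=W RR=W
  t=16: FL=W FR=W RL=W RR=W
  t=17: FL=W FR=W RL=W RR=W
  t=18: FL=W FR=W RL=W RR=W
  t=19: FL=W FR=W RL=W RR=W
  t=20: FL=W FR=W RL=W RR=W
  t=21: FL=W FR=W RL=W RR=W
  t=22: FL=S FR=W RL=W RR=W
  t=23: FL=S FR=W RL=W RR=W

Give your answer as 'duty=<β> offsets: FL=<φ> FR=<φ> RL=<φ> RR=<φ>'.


duty β = stance ticks per leg = 9
FL: stance ticks = 9; W→S at t=22 → φ=2
FR: stance ticks = 9; W→S at t=3 → φ=21
RL: stance ticks = 9; W→S at t=1 → φ=23
RR: stance ticks = 9; W→S at t=1 → φ=23

duty=9 offsets: FL=2 FR=21 RL=23 RR=23


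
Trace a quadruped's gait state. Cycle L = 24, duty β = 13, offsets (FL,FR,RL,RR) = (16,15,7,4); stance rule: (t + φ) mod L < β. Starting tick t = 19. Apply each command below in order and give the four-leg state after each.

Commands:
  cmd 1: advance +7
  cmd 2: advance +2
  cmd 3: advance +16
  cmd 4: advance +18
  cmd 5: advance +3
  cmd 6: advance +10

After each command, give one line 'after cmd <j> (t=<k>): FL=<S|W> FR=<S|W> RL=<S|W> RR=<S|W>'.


after cmd 1 (t=26): FL=W FR=W RL=S RR=S
after cmd 2 (t=28): FL=W FR=W RL=S RR=S
after cmd 3 (t=44): FL=S FR=S RL=S RR=S
after cmd 4 (t=62): FL=S FR=S RL=W RR=W
after cmd 5 (t=65): FL=S FR=S RL=S RR=W
after cmd 6 (t=75): FL=W FR=W RL=S RR=S

start t=19: FL=S FR=S RL=S RR=W
cmd 1: advance +7 → t=26, phase=(18,17,9,6) → FL=W FR=W RL=S RR=S
cmd 2: advance +2 → t=28, phase=(20,19,11,8) → FL=W FR=W RL=S RR=S
cmd 3: advance +16 → t=44, phase=(12,11,3,0) → FL=S FR=S RL=S RR=S
cmd 4: advance +18 → t=62, phase=(6,5,21,18) → FL=S FR=S RL=W RR=W
cmd 5: advance +3 → t=65, phase=(9,8,0,21) → FL=S FR=S RL=S RR=W
cmd 6: advance +10 → t=75, phase=(19,18,10,7) → FL=W FR=W RL=S RR=S


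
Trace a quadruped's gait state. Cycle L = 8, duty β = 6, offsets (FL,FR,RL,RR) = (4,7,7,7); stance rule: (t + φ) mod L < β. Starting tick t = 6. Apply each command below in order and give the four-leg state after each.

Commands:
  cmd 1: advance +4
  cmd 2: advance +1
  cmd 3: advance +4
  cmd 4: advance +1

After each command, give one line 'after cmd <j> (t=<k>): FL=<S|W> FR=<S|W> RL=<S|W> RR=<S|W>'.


start t=6: FL=S FR=S RL=S RR=S
cmd 1: advance +4 → t=10, phase=(6,1,1,1) → FL=W FR=S RL=S RR=S
cmd 2: advance +1 → t=11, phase=(7,2,2,2) → FL=W FR=S RL=S RR=S
cmd 3: advance +4 → t=15, phase=(3,6,6,6) → FL=S FR=W RL=W RR=W
cmd 4: advance +1 → t=16, phase=(4,7,7,7) → FL=S FR=W RL=W RR=W

after cmd 1 (t=10): FL=W FR=S RL=S RR=S
after cmd 2 (t=11): FL=W FR=S RL=S RR=S
after cmd 3 (t=15): FL=S FR=W RL=W RR=W
after cmd 4 (t=16): FL=S FR=W RL=W RR=W


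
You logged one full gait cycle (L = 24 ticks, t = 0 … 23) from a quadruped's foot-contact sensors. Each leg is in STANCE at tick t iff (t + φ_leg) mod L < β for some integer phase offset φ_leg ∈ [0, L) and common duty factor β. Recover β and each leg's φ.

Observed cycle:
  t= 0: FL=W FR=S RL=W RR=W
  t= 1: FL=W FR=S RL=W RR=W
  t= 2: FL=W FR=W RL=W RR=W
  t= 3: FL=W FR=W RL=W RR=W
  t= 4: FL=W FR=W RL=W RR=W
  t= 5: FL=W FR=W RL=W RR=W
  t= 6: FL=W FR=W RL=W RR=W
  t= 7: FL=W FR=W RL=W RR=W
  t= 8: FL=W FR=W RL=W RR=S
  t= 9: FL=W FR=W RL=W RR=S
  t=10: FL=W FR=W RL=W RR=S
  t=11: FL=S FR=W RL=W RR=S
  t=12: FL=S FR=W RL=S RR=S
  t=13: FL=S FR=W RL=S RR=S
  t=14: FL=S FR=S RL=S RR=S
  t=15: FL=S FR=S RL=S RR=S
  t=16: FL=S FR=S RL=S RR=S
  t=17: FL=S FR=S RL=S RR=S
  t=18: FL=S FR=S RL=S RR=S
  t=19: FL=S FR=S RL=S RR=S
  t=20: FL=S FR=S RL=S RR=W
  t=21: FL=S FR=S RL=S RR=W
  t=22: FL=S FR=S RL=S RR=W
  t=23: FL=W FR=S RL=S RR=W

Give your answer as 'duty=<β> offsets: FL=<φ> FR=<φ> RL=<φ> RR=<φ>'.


duty β = stance ticks per leg = 12
FL: stance ticks = 12; W→S at t=11 → φ=13
FR: stance ticks = 12; W→S at t=14 → φ=10
RL: stance ticks = 12; W→S at t=12 → φ=12
RR: stance ticks = 12; W→S at t=8 → φ=16

duty=12 offsets: FL=13 FR=10 RL=12 RR=16


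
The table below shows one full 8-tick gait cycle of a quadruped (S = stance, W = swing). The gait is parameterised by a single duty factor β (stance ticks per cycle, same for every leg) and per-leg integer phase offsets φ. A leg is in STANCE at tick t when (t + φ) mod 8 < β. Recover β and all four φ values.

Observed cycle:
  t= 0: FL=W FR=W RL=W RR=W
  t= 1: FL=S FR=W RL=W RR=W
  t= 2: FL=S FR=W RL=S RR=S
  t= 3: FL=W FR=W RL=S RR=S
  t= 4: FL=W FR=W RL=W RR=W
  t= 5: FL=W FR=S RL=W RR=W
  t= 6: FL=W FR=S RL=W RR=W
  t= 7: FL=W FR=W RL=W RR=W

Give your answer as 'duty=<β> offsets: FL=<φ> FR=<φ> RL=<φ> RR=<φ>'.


duty β = stance ticks per leg = 2
FL: stance ticks = 2; W→S at t=1 → φ=7
FR: stance ticks = 2; W→S at t=5 → φ=3
RL: stance ticks = 2; W→S at t=2 → φ=6
RR: stance ticks = 2; W→S at t=2 → φ=6

duty=2 offsets: FL=7 FR=3 RL=6 RR=6


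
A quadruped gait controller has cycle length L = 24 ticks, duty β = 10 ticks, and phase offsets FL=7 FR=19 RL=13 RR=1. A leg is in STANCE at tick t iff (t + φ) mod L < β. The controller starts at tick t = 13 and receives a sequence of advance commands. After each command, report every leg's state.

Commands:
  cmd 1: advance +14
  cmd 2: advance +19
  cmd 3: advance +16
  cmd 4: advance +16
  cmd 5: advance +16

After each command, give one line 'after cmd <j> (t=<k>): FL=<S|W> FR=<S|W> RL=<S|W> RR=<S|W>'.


after cmd 1 (t=27): FL=W FR=W RL=W RR=S
after cmd 2 (t=46): FL=S FR=W RL=W RR=W
after cmd 3 (t=62): FL=W FR=S RL=S RR=W
after cmd 4 (t=78): FL=W FR=S RL=W RR=S
after cmd 5 (t=94): FL=S FR=W RL=W RR=W

start t=13: FL=W FR=S RL=S RR=W
cmd 1: advance +14 → t=27, phase=(10,22,16,4) → FL=W FR=W RL=W RR=S
cmd 2: advance +19 → t=46, phase=(5,17,11,23) → FL=S FR=W RL=W RR=W
cmd 3: advance +16 → t=62, phase=(21,9,3,15) → FL=W FR=S RL=S RR=W
cmd 4: advance +16 → t=78, phase=(13,1,19,7) → FL=W FR=S RL=W RR=S
cmd 5: advance +16 → t=94, phase=(5,17,11,23) → FL=S FR=W RL=W RR=W


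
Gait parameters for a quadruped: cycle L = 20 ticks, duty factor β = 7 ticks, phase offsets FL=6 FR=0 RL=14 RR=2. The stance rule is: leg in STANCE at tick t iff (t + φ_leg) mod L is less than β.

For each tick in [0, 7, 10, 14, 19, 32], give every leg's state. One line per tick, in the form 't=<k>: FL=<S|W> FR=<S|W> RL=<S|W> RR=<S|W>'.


t=0: FL=S FR=S RL=W RR=S
t=7: FL=W FR=W RL=S RR=W
t=10: FL=W FR=W RL=S RR=W
t=14: FL=S FR=W RL=W RR=W
t=19: FL=S FR=W RL=W RR=S
t=32: FL=W FR=W RL=S RR=W

t=0: phase=(6,0,14,2) vs β=7 → FL=S FR=S RL=W RR=S
t=7: phase=(13,7,1,9) vs β=7 → FL=W FR=W RL=S RR=W
t=10: phase=(16,10,4,12) vs β=7 → FL=W FR=W RL=S RR=W
t=14: phase=(0,14,8,16) vs β=7 → FL=S FR=W RL=W RR=W
t=19: phase=(5,19,13,1) vs β=7 → FL=S FR=W RL=W RR=S
t=32: phase=(18,12,6,14) vs β=7 → FL=W FR=W RL=S RR=W


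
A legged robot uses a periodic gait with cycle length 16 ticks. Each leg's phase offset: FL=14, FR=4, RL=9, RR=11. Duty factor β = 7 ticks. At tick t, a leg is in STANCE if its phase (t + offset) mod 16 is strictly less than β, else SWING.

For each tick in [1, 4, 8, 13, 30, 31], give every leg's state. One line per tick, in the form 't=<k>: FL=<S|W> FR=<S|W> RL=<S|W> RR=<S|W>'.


t=1: phase=(15,5,10,12) vs β=7 → FL=W FR=S RL=W RR=W
t=4: phase=(2,8,13,15) vs β=7 → FL=S FR=W RL=W RR=W
t=8: phase=(6,12,1,3) vs β=7 → FL=S FR=W RL=S RR=S
t=13: phase=(11,1,6,8) vs β=7 → FL=W FR=S RL=S RR=W
t=30: phase=(12,2,7,9) vs β=7 → FL=W FR=S RL=W RR=W
t=31: phase=(13,3,8,10) vs β=7 → FL=W FR=S RL=W RR=W

t=1: FL=W FR=S RL=W RR=W
t=4: FL=S FR=W RL=W RR=W
t=8: FL=S FR=W RL=S RR=S
t=13: FL=W FR=S RL=S RR=W
t=30: FL=W FR=S RL=W RR=W
t=31: FL=W FR=S RL=W RR=W


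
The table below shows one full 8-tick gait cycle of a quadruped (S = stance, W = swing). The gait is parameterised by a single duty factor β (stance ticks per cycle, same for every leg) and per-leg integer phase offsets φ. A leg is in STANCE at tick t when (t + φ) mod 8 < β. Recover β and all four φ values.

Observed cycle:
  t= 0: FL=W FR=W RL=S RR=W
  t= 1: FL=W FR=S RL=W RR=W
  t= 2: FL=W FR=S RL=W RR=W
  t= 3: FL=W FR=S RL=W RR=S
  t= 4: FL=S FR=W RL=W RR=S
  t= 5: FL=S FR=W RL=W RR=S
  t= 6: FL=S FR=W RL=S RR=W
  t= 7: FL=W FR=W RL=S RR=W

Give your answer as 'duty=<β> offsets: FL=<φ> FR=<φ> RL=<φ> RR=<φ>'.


duty β = stance ticks per leg = 3
FL: stance ticks = 3; W→S at t=4 → φ=4
FR: stance ticks = 3; W→S at t=1 → φ=7
RL: stance ticks = 3; W→S at t=6 → φ=2
RR: stance ticks = 3; W→S at t=3 → φ=5

duty=3 offsets: FL=4 FR=7 RL=2 RR=5


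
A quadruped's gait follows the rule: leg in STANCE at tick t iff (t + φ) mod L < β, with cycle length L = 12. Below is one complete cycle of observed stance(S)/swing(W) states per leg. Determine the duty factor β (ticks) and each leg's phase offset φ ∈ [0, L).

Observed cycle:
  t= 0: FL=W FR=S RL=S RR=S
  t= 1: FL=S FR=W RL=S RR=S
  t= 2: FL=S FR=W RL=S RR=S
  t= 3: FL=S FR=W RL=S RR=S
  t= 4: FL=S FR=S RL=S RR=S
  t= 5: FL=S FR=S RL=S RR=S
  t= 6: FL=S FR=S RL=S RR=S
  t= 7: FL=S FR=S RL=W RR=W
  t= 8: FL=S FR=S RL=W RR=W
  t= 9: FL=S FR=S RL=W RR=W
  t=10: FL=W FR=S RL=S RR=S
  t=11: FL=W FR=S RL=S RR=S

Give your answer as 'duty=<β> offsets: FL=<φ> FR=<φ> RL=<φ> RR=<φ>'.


duty β = stance ticks per leg = 9
FL: stance ticks = 9; W→S at t=1 → φ=11
FR: stance ticks = 9; W→S at t=4 → φ=8
RL: stance ticks = 9; W→S at t=10 → φ=2
RR: stance ticks = 9; W→S at t=10 → φ=2

duty=9 offsets: FL=11 FR=8 RL=2 RR=2


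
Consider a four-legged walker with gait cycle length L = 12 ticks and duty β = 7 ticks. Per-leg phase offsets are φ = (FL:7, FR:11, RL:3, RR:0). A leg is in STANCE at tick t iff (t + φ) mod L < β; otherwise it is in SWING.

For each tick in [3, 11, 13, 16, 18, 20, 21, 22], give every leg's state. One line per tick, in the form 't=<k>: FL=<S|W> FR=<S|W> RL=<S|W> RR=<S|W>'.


t=3: phase=(10,2,6,3) vs β=7 → FL=W FR=S RL=S RR=S
t=11: phase=(6,10,2,11) vs β=7 → FL=S FR=W RL=S RR=W
t=13: phase=(8,0,4,1) vs β=7 → FL=W FR=S RL=S RR=S
t=16: phase=(11,3,7,4) vs β=7 → FL=W FR=S RL=W RR=S
t=18: phase=(1,5,9,6) vs β=7 → FL=S FR=S RL=W RR=S
t=20: phase=(3,7,11,8) vs β=7 → FL=S FR=W RL=W RR=W
t=21: phase=(4,8,0,9) vs β=7 → FL=S FR=W RL=S RR=W
t=22: phase=(5,9,1,10) vs β=7 → FL=S FR=W RL=S RR=W

t=3: FL=W FR=S RL=S RR=S
t=11: FL=S FR=W RL=S RR=W
t=13: FL=W FR=S RL=S RR=S
t=16: FL=W FR=S RL=W RR=S
t=18: FL=S FR=S RL=W RR=S
t=20: FL=S FR=W RL=W RR=W
t=21: FL=S FR=W RL=S RR=W
t=22: FL=S FR=W RL=S RR=W


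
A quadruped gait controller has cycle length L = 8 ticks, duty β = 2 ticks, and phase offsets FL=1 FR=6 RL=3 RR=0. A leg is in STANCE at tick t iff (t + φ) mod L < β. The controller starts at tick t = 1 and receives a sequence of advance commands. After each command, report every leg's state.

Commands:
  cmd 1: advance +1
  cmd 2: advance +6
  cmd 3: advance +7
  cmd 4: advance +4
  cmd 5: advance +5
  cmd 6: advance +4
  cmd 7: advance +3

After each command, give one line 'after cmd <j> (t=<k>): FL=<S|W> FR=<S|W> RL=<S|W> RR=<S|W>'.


after cmd 1 (t=2): FL=W FR=S RL=W RR=W
after cmd 2 (t=8): FL=S FR=W RL=W RR=S
after cmd 3 (t=15): FL=S FR=W RL=W RR=W
after cmd 4 (t=19): FL=W FR=S RL=W RR=W
after cmd 5 (t=24): FL=S FR=W RL=W RR=S
after cmd 6 (t=28): FL=W FR=W RL=W RR=W
after cmd 7 (t=31): FL=S FR=W RL=W RR=W

start t=1: FL=W FR=W RL=W RR=S
cmd 1: advance +1 → t=2, phase=(3,0,5,2) → FL=W FR=S RL=W RR=W
cmd 2: advance +6 → t=8, phase=(1,6,3,0) → FL=S FR=W RL=W RR=S
cmd 3: advance +7 → t=15, phase=(0,5,2,7) → FL=S FR=W RL=W RR=W
cmd 4: advance +4 → t=19, phase=(4,1,6,3) → FL=W FR=S RL=W RR=W
cmd 5: advance +5 → t=24, phase=(1,6,3,0) → FL=S FR=W RL=W RR=S
cmd 6: advance +4 → t=28, phase=(5,2,7,4) → FL=W FR=W RL=W RR=W
cmd 7: advance +3 → t=31, phase=(0,5,2,7) → FL=S FR=W RL=W RR=W


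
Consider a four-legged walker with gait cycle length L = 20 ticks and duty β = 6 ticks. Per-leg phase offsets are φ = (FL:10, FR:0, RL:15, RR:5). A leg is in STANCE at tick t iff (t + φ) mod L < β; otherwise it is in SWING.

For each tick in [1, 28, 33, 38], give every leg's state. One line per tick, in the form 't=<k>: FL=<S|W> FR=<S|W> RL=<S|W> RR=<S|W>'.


t=1: FL=W FR=S RL=W RR=W
t=28: FL=W FR=W RL=S RR=W
t=33: FL=S FR=W RL=W RR=W
t=38: FL=W FR=W RL=W RR=S

t=1: phase=(11,1,16,6) vs β=6 → FL=W FR=S RL=W RR=W
t=28: phase=(18,8,3,13) vs β=6 → FL=W FR=W RL=S RR=W
t=33: phase=(3,13,8,18) vs β=6 → FL=S FR=W RL=W RR=W
t=38: phase=(8,18,13,3) vs β=6 → FL=W FR=W RL=W RR=S


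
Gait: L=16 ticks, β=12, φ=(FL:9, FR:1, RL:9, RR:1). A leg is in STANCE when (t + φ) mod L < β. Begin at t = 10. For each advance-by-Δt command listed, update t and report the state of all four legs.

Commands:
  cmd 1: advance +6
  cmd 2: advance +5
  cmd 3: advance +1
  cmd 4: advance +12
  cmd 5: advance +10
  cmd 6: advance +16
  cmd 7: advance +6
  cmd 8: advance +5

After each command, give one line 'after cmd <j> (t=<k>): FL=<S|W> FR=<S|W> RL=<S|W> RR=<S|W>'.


after cmd 1 (t=16): FL=S FR=S RL=S RR=S
after cmd 2 (t=21): FL=W FR=S RL=W RR=S
after cmd 3 (t=22): FL=W FR=S RL=W RR=S
after cmd 4 (t=34): FL=S FR=S RL=S RR=S
after cmd 5 (t=44): FL=S FR=W RL=S RR=W
after cmd 6 (t=60): FL=S FR=W RL=S RR=W
after cmd 7 (t=66): FL=S FR=S RL=S RR=S
after cmd 8 (t=71): FL=S FR=S RL=S RR=S

start t=10: FL=S FR=S RL=S RR=S
cmd 1: advance +6 → t=16, phase=(9,1,9,1) → FL=S FR=S RL=S RR=S
cmd 2: advance +5 → t=21, phase=(14,6,14,6) → FL=W FR=S RL=W RR=S
cmd 3: advance +1 → t=22, phase=(15,7,15,7) → FL=W FR=S RL=W RR=S
cmd 4: advance +12 → t=34, phase=(11,3,11,3) → FL=S FR=S RL=S RR=S
cmd 5: advance +10 → t=44, phase=(5,13,5,13) → FL=S FR=W RL=S RR=W
cmd 6: advance +16 → t=60, phase=(5,13,5,13) → FL=S FR=W RL=S RR=W
cmd 7: advance +6 → t=66, phase=(11,3,11,3) → FL=S FR=S RL=S RR=S
cmd 8: advance +5 → t=71, phase=(0,8,0,8) → FL=S FR=S RL=S RR=S


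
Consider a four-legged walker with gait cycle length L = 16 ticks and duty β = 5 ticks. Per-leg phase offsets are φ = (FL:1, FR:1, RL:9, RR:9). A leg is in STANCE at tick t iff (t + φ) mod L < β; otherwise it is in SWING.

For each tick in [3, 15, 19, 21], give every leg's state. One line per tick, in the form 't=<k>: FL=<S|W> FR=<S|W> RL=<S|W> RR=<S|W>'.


t=3: phase=(4,4,12,12) vs β=5 → FL=S FR=S RL=W RR=W
t=15: phase=(0,0,8,8) vs β=5 → FL=S FR=S RL=W RR=W
t=19: phase=(4,4,12,12) vs β=5 → FL=S FR=S RL=W RR=W
t=21: phase=(6,6,14,14) vs β=5 → FL=W FR=W RL=W RR=W

t=3: FL=S FR=S RL=W RR=W
t=15: FL=S FR=S RL=W RR=W
t=19: FL=S FR=S RL=W RR=W
t=21: FL=W FR=W RL=W RR=W


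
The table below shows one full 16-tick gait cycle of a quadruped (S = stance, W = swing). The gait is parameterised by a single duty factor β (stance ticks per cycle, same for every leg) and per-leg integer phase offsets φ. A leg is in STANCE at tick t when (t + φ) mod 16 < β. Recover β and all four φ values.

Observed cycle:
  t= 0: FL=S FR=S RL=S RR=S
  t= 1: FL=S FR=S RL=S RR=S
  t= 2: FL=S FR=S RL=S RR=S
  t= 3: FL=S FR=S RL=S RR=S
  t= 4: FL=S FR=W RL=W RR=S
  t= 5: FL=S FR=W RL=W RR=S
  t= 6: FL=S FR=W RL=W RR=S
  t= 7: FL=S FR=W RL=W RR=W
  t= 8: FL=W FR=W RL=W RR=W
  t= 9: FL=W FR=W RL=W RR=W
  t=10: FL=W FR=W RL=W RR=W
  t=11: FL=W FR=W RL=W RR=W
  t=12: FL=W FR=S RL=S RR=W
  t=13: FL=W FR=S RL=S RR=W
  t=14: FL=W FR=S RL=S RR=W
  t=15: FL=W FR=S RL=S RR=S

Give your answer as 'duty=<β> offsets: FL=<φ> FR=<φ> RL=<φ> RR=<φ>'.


duty β = stance ticks per leg = 8
FL: stance ticks = 8; W→S at t=0 → φ=0
FR: stance ticks = 8; W→S at t=12 → φ=4
RL: stance ticks = 8; W→S at t=12 → φ=4
RR: stance ticks = 8; W→S at t=15 → φ=1

duty=8 offsets: FL=0 FR=4 RL=4 RR=1


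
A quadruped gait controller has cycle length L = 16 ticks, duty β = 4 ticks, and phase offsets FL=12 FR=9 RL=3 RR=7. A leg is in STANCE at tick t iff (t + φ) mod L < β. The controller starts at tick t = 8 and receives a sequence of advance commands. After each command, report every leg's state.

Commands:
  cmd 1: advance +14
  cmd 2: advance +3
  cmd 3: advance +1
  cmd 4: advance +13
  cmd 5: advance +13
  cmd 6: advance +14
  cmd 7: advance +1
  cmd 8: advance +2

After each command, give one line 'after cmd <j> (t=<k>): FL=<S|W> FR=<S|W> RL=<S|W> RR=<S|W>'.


start t=8: FL=W FR=S RL=W RR=W
cmd 1: advance +14 → t=22, phase=(2,15,9,13) → FL=S FR=W RL=W RR=W
cmd 2: advance +3 → t=25, phase=(5,2,12,0) → FL=W FR=S RL=W RR=S
cmd 3: advance +1 → t=26, phase=(6,3,13,1) → FL=W FR=S RL=W RR=S
cmd 4: advance +13 → t=39, phase=(3,0,10,14) → FL=S FR=S RL=W RR=W
cmd 5: advance +13 → t=52, phase=(0,13,7,11) → FL=S FR=W RL=W RR=W
cmd 6: advance +14 → t=66, phase=(14,11,5,9) → FL=W FR=W RL=W RR=W
cmd 7: advance +1 → t=67, phase=(15,12,6,10) → FL=W FR=W RL=W RR=W
cmd 8: advance +2 → t=69, phase=(1,14,8,12) → FL=S FR=W RL=W RR=W

after cmd 1 (t=22): FL=S FR=W RL=W RR=W
after cmd 2 (t=25): FL=W FR=S RL=W RR=S
after cmd 3 (t=26): FL=W FR=S RL=W RR=S
after cmd 4 (t=39): FL=S FR=S RL=W RR=W
after cmd 5 (t=52): FL=S FR=W RL=W RR=W
after cmd 6 (t=66): FL=W FR=W RL=W RR=W
after cmd 7 (t=67): FL=W FR=W RL=W RR=W
after cmd 8 (t=69): FL=S FR=W RL=W RR=W


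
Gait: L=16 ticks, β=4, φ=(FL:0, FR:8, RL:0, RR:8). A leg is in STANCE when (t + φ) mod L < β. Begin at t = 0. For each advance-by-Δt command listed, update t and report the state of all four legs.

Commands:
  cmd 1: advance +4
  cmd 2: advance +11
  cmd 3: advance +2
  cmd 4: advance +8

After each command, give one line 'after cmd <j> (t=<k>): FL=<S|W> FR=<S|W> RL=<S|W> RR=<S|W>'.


start t=0: FL=S FR=W RL=S RR=W
cmd 1: advance +4 → t=4, phase=(4,12,4,12) → FL=W FR=W RL=W RR=W
cmd 2: advance +11 → t=15, phase=(15,7,15,7) → FL=W FR=W RL=W RR=W
cmd 3: advance +2 → t=17, phase=(1,9,1,9) → FL=S FR=W RL=S RR=W
cmd 4: advance +8 → t=25, phase=(9,1,9,1) → FL=W FR=S RL=W RR=S

after cmd 1 (t=4): FL=W FR=W RL=W RR=W
after cmd 2 (t=15): FL=W FR=W RL=W RR=W
after cmd 3 (t=17): FL=S FR=W RL=S RR=W
after cmd 4 (t=25): FL=W FR=S RL=W RR=S


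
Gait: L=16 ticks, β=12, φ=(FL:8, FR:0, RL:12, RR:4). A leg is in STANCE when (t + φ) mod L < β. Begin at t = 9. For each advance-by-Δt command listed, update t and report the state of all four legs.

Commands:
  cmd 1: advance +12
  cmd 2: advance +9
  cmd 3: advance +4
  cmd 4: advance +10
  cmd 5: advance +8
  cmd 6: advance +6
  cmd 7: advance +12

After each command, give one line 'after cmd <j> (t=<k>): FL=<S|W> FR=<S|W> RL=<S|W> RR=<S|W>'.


after cmd 1 (t=21): FL=W FR=S RL=S RR=S
after cmd 2 (t=30): FL=S FR=W RL=S RR=S
after cmd 3 (t=34): FL=S FR=S RL=W RR=S
after cmd 4 (t=44): FL=S FR=W RL=S RR=S
after cmd 5 (t=52): FL=W FR=S RL=S RR=S
after cmd 6 (t=58): FL=S FR=S RL=S RR=W
after cmd 7 (t=70): FL=W FR=S RL=S RR=S

start t=9: FL=S FR=S RL=S RR=W
cmd 1: advance +12 → t=21, phase=(13,5,1,9) → FL=W FR=S RL=S RR=S
cmd 2: advance +9 → t=30, phase=(6,14,10,2) → FL=S FR=W RL=S RR=S
cmd 3: advance +4 → t=34, phase=(10,2,14,6) → FL=S FR=S RL=W RR=S
cmd 4: advance +10 → t=44, phase=(4,12,8,0) → FL=S FR=W RL=S RR=S
cmd 5: advance +8 → t=52, phase=(12,4,0,8) → FL=W FR=S RL=S RR=S
cmd 6: advance +6 → t=58, phase=(2,10,6,14) → FL=S FR=S RL=S RR=W
cmd 7: advance +12 → t=70, phase=(14,6,2,10) → FL=W FR=S RL=S RR=S
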